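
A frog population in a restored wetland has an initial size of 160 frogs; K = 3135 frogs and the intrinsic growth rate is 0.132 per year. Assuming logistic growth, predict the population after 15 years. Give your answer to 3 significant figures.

879 frogs

A = (K − N₀)/N₀ = (3135 − 160)/160 = 18.594.
N(t) = K/(1 + A·e^(−rt)) = 3135/(1 + 18.594×e^(−0.132×15)).
e^(−1.98) = 0.13807; denominator = 1 + 18.594×0.13807 = 3.5672.
N = 3135/3.5672 = 878.834.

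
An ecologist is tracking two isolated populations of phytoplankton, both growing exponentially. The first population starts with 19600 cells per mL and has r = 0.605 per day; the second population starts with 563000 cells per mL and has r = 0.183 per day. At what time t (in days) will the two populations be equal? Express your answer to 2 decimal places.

7.96 days

Set 19600·e^(0.605t) = 563000·e^(0.183t).
e^((0.605 − 0.183)t) = 563000/19600 → e^(0.422·t) = 28.724.
0.422·t = ln(28.724) = 3.3578, so t = 3.3578/0.422 = 7.9568.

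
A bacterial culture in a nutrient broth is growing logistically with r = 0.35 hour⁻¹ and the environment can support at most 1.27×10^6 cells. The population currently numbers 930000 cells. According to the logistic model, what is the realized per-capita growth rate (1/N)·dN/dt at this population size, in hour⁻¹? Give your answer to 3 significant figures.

0.0937 per hour

(1/N)·dN/dt = r(1 − N/K) = 0.35 × (1 − 930000/1.27×10^6).
= 0.35 × 0.26772 = 0.093701.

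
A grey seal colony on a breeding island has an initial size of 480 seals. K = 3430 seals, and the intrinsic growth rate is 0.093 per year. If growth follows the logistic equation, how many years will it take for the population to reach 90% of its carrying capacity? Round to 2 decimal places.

43.15 years

A = (K − N₀)/N₀ = (3430 − 480)/480 = 6.1458.
Solve 3430/(1 + 6.1458·e^(−0.093t)) = 3087: 1 + 6.1458·e^(−0.093t) = 1.1111, so e^(−0.093t) = 0.0180791.
−0.093·t = ln(0.0180791) = -4.013, so t = 4.013/0.093 = 43.151.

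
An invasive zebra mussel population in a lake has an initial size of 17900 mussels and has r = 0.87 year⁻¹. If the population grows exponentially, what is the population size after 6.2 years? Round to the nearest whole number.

3939467 mussels

N(t) = N₀·e^(rt) = 17900 × e^(0.87×6.2) = 17900 × e^5.394.
e^5.394 ≈ 220.08, so N ≈ 17900 × 220.08 = 3.939467×10^6.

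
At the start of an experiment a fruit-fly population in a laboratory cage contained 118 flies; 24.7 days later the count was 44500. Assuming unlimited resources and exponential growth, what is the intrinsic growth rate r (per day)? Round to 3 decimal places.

From N(t) = N₀·e^(rt): e^(r·24.7) = 44500/118 = 377.12.
r·24.7 = ln(377.12) = 5.9326, so r = 5.9326/24.7 = 0.24018.

0.240 per day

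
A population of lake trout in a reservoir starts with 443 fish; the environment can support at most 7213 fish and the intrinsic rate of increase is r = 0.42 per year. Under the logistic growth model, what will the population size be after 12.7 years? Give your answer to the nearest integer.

A = (K − N₀)/N₀ = (7213 − 443)/443 = 15.282.
N(t) = K/(1 + A·e^(−rt)) = 7213/(1 + 15.282×e^(−0.42×12.7)).
e^(−5.334) = 0.0048247; denominator = 1 + 15.282×0.0048247 = 1.0737.
N = 7213/1.0737 = 6717.69.

6718 fish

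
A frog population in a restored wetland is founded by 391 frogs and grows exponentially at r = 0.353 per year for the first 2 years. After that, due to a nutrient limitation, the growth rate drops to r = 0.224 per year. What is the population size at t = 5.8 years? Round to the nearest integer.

1855 frogs

Phase 1: N(2) = 391·e^(0.353×2) = 391·e^0.706 = 792.116.
Phase 2 runs for 5.8 − 2 = 3.8 years at r = 0.224.
N(5.8) = 792.116·e^(0.224×3.8) = 792.116·e^0.8512 = 1855.5.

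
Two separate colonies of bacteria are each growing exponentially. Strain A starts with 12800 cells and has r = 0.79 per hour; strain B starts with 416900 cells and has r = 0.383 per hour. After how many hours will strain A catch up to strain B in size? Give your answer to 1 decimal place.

Set 12800·e^(0.79t) = 416900·e^(0.383t).
e^((0.79 − 0.383)t) = 416900/12800 → e^(0.407·t) = 32.57.
0.407·t = ln(32.57) = 3.4834, so t = 3.4834/0.407 = 8.5587.

8.6 hours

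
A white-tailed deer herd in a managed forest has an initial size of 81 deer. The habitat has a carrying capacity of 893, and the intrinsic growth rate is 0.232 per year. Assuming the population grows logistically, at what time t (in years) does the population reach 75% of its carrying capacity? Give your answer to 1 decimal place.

A = (K − N₀)/N₀ = (893 − 81)/81 = 10.025.
Solve 893/(1 + 10.025·e^(−0.232t)) = 669.75: 1 + 10.025·e^(−0.232t) = 1.3333, so e^(−0.232t) = 0.0332512.
−0.232·t = ln(0.0332512) = -3.4037, so t = 3.4037/0.232 = 14.671.

14.7 years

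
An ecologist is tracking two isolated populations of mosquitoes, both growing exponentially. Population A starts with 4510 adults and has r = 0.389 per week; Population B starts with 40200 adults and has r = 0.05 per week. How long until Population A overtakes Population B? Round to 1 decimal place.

6.5 weeks

Set 4510·e^(0.389t) = 40200·e^(0.05t).
e^((0.389 − 0.05)t) = 40200/4510 → e^(0.339·t) = 8.9135.
0.339·t = ln(8.9135) = 2.1876, so t = 2.1876/0.339 = 6.453.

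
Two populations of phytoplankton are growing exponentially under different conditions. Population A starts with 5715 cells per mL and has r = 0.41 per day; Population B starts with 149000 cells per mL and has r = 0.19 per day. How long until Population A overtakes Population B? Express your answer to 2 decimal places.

14.82 days

Set 5715·e^(0.41t) = 149000·e^(0.19t).
e^((0.41 − 0.19)t) = 149000/5715 → e^(0.22·t) = 26.072.
0.22·t = ln(26.072) = 3.2609, so t = 3.2609/0.22 = 14.822.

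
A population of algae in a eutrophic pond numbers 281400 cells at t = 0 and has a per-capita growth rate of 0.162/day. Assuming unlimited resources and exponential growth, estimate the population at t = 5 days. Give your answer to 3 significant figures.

633000 cells

N(t) = N₀·e^(rt) = 281400 × e^(0.162×5) = 281400 × e^0.81.
e^0.81 ≈ 2.2479, so N ≈ 281400 × 2.2479 = 632561.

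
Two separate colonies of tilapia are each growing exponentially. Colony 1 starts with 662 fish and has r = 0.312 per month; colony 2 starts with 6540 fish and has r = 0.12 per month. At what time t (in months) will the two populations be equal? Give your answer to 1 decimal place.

11.9 months

Set 662·e^(0.312t) = 6540·e^(0.12t).
e^((0.312 − 0.12)t) = 6540/662 → e^(0.192·t) = 9.8792.
0.192·t = ln(9.8792) = 2.2904, so t = 2.2904/0.192 = 11.929.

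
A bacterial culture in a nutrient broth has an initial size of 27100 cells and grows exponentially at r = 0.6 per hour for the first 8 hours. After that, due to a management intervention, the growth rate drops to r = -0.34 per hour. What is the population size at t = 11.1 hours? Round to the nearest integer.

Phase 1: N(8) = 27100·e^(0.6×8) = 27100·e^4.8 = 3.292932×10^6.
Phase 2 runs for 11.1 − 8 = 3.1 hours at r = -0.34.
N(11.1) = 3.292932×10^6·e^(-0.34×3.1) = 3.292932×10^6·e^-1.054 = 1.147721×10^6.

1147721 cells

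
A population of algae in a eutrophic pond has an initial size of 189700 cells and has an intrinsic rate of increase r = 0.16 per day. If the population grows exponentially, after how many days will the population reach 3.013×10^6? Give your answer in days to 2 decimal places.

17.28 days

Set N₀·e^(rt) = 3.013×10^6: e^(0.16·t) = 3.013×10^6/189700 = 15.883.
0.16·t = ln(15.883) = 2.7652, so t = 2.7652/0.16 = 17.283.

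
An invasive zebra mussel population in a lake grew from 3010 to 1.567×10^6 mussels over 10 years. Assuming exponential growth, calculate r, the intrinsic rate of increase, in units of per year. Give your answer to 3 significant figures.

0.625 per year

From N(t) = N₀·e^(rt): e^(r·10) = 1.567×10^6/3010 = 520.6.
r·10 = ln(520.6) = 6.255, so r = 6.255/10 = 0.6255.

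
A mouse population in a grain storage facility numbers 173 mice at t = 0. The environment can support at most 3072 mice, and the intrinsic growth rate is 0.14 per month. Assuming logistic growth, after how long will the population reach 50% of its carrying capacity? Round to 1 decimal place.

20.1 months

A = (K − N₀)/N₀ = (3072 − 173)/173 = 16.757.
Solve 3072/(1 + 16.757·e^(−0.14t)) = 1536: 1 + 16.757·e^(−0.14t) = 2, so e^(−0.14t) = 0.0596758.
−0.14·t = ln(0.0596758) = -2.8188, so t = 2.8188/0.14 = 20.134.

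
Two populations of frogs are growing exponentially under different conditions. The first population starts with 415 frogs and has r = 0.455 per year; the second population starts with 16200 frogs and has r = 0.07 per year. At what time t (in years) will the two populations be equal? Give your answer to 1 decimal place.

9.5 years

Set 415·e^(0.455t) = 16200·e^(0.07t).
e^((0.455 − 0.07)t) = 16200/415 → e^(0.385·t) = 39.036.
0.385·t = ln(39.036) = 3.6645, so t = 3.6645/0.385 = 9.5182.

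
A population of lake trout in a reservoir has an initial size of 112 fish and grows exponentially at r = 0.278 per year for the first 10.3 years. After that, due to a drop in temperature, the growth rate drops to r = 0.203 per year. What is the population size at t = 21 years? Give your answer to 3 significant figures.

Phase 1: N(10.3) = 112·e^(0.278×10.3) = 112·e^2.863 = 1962.35.
Phase 2 runs for 21 − 10.3 = 10.7 years at r = 0.203.
N(21) = 1962.35·e^(0.203×10.7) = 1962.35·e^2.172 = 17223.

17200 fish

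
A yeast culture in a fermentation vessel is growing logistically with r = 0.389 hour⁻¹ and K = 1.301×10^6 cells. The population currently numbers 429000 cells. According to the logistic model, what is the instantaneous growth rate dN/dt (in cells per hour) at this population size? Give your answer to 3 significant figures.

dN/dt = rN(1 − N/K) = 0.389 × 429000 × (1 − 429000/1.301×10^6).
1 − 429000/1.301×10^6 = 0.67025; dN/dt = 0.389 × 429000 × 0.67025 = 1.11853×10^5.

112000 cells per hour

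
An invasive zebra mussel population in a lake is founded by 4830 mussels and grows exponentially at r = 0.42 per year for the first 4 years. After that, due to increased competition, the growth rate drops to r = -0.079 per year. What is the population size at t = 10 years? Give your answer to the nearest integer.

Phase 1: N(4) = 4830·e^(0.42×4) = 4830·e^1.68 = 25915.6.
Phase 2 runs for 10 − 4 = 6 years at r = -0.079.
N(10) = 25915.6·e^(-0.079×6) = 25915.6·e^-0.474 = 16132.7.

16133 mussels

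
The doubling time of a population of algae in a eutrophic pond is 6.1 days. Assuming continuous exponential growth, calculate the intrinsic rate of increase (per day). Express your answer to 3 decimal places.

r = ln(2)/t_d = 0.6931/6.1 = 0.11363.

0.114 per day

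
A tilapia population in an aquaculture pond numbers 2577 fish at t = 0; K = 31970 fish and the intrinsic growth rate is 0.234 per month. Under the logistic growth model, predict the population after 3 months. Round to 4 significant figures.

4806 fish

A = (K − N₀)/N₀ = (31970 − 2577)/2577 = 11.406.
N(t) = K/(1 + A·e^(−rt)) = 31970/(1 + 11.406×e^(−0.234×3)).
e^(−0.702) = 0.49559; denominator = 1 + 11.406×0.49559 = 6.6527.
N = 31970/6.6527 = 4805.58.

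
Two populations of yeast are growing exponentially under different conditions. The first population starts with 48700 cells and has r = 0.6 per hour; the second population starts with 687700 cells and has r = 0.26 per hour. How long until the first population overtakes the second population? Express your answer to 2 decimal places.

7.79 hours

Set 48700·e^(0.6t) = 687700·e^(0.26t).
e^((0.6 − 0.26)t) = 687700/48700 → e^(0.34·t) = 14.121.
0.34·t = ln(14.121) = 2.6477, so t = 2.6477/0.34 = 7.7873.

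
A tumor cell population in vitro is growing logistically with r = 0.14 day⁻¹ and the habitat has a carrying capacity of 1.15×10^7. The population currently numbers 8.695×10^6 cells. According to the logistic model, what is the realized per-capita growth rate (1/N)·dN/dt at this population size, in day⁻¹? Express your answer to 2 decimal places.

0.03 per day

(1/N)·dN/dt = r(1 − N/K) = 0.14 × (1 − 8.695×10^6/1.15×10^7).
= 0.14 × 0.24391 = 0.034148.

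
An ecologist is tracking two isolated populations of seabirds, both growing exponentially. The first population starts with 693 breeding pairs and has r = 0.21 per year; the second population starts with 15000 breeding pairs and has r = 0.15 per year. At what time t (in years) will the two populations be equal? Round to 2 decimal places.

51.25 years

Set 693·e^(0.21t) = 15000·e^(0.15t).
e^((0.21 − 0.15)t) = 15000/693 → e^(0.06·t) = 21.645.
0.06·t = ln(21.645) = 3.0748, so t = 3.0748/0.06 = 51.246.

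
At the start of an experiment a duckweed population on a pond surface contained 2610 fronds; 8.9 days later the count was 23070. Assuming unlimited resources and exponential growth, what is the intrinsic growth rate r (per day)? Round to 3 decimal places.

0.245 per day

From N(t) = N₀·e^(rt): e^(r·8.9) = 23070/2610 = 8.8391.
r·8.9 = ln(8.8391) = 2.1792, so r = 2.1792/8.9 = 0.24485.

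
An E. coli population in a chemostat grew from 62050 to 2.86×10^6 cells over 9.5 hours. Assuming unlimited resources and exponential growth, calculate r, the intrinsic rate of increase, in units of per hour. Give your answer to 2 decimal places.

From N(t) = N₀·e^(rt): e^(r·9.5) = 2.86×10^6/62050 = 46.092.
r·9.5 = ln(46.092) = 3.8306, so r = 3.8306/9.5 = 0.40322.

0.40 per hour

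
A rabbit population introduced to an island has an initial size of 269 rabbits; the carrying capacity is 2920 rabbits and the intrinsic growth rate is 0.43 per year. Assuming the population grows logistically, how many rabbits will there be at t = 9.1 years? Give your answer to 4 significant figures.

A = (K − N₀)/N₀ = (2920 − 269)/269 = 9.855.
N(t) = K/(1 + A·e^(−rt)) = 2920/(1 + 9.855×e^(−0.43×9.1)).
e^(−3.913) = 0.01998; denominator = 1 + 9.855×0.01998 = 1.1969.
N = 2920/1.1969 = 2439.62.

2440 rabbits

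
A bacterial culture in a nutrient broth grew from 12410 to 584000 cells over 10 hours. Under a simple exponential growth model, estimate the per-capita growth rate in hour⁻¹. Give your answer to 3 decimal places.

From N(t) = N₀·e^(rt): e^(r·10) = 584000/12410 = 47.059.
r·10 = ln(47.059) = 3.8514, so r = 3.8514/10 = 0.38514.

0.385 per hour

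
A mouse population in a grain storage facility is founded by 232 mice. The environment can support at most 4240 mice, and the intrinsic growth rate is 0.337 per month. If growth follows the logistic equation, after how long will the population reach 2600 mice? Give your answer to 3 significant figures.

A = (K − N₀)/N₀ = (4240 − 232)/232 = 17.276.
Solve 4240/(1 + 17.276·e^(−0.337t)) = 2600: 1 + 17.276·e^(−0.337t) = 1.6308, so e^(−0.337t) = 0.0365116.
−0.337·t = ln(0.0365116) = -3.3101, so t = 3.3101/0.337 = 9.8223.

9.82 months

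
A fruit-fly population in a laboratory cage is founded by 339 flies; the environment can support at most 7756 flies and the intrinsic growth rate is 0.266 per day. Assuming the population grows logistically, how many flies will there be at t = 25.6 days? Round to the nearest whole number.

7573 flies

A = (K − N₀)/N₀ = (7756 − 339)/339 = 21.879.
N(t) = K/(1 + A·e^(−rt)) = 7756/(1 + 21.879×e^(−0.266×25.6)).
e^(−6.81) = 0.0011031; denominator = 1 + 21.879×0.0011031 = 1.0241.
N = 7756/1.0241 = 7573.22.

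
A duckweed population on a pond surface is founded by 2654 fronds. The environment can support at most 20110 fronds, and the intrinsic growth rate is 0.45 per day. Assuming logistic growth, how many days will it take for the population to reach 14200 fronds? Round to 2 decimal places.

6.13 days

A = (K − N₀)/N₀ = (20110 − 2654)/2654 = 6.5772.
Solve 20110/(1 + 6.5772·e^(−0.45t)) = 14200: 1 + 6.5772·e^(−0.45t) = 1.4162, so e^(−0.45t) = 0.0632784.
−0.45·t = ln(0.0632784) = -2.7602, so t = 2.7602/0.45 = 6.1338.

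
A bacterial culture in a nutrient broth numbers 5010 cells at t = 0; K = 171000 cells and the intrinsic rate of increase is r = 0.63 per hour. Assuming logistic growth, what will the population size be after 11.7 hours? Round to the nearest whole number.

A = (K − N₀)/N₀ = (171000 − 5010)/5010 = 33.132.
N(t) = K/(1 + A·e^(−rt)) = 171000/(1 + 33.132×e^(−0.63×11.7)).
e^(−7.371) = 0.00062924; denominator = 1 + 33.132×0.00062924 = 1.0208.
N = 171000/1.0208 = 167508.

167508 cells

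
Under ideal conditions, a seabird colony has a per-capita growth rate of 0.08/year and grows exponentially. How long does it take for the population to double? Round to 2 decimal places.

Doubling time t_d = ln(2)/r = 0.6931/0.08 = 8.6643.

8.66 years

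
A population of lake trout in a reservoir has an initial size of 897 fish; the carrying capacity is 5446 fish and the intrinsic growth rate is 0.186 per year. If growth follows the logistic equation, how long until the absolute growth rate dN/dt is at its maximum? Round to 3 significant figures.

Logistic growth is fastest at N = K/2 = 2723.
A = (K − N₀)/N₀ = 5.0713. Set K/(1 + A·e^(−rt)) = K/2 → A·e^(−rt) = 1.
e^(−0.186t) = 1/5.0713 = 0.197186, so t = ln(5.0713)/0.186 = 1.6236/0.186 = 8.7291.

8.73 years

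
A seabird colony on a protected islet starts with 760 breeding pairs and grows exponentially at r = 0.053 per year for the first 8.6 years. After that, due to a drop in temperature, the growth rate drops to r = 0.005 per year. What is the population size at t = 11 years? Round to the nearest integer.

1213 breeding pairs

Phase 1: N(8.6) = 760·e^(0.053×8.6) = 760·e^0.4558 = 1198.85.
Phase 2 runs for 11 − 8.6 = 2.4 years at r = 0.005.
N(11) = 1198.85·e^(0.005×2.4) = 1198.85·e^0.012 = 1213.32.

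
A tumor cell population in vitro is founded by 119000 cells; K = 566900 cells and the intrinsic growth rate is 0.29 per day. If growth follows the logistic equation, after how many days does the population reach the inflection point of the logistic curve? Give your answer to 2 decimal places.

4.57 days

Logistic growth is fastest at N = K/2 = 283450.
A = (K − N₀)/N₀ = 3.7639. Set K/(1 + A·e^(−rt)) = K/2 → A·e^(−rt) = 1.
e^(−0.29t) = 1/3.7639 = 0.265684, so t = ln(3.7639)/0.29 = 1.3254/0.29 = 4.5705.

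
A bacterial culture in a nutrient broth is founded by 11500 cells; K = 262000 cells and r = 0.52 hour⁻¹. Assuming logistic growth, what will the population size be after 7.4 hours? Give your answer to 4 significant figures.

178900 cells

A = (K − N₀)/N₀ = (262000 − 11500)/11500 = 21.783.
N(t) = K/(1 + A·e^(−rt)) = 262000/(1 + 21.783×e^(−0.52×7.4)).
e^(−3.848) = 0.021322; denominator = 1 + 21.783×0.021322 = 1.4645.
N = 262000/1.4645 = 178906.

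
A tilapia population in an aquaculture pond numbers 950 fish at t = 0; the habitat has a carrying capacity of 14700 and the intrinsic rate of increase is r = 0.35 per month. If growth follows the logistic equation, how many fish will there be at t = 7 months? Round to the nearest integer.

6536 fish

A = (K − N₀)/N₀ = (14700 − 950)/950 = 14.474.
N(t) = K/(1 + A·e^(−rt)) = 14700/(1 + 14.474×e^(−0.35×7)).
e^(−2.45) = 0.086294; denominator = 1 + 14.474×0.086294 = 2.249.
N = 14700/2.249 = 6536.28.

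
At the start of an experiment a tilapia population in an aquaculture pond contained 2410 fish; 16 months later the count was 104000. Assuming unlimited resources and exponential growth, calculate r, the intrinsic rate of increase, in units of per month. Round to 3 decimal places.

0.235 per month

From N(t) = N₀·e^(rt): e^(r·16) = 104000/2410 = 43.154.
r·16 = ln(43.154) = 3.7648, so r = 3.7648/16 = 0.2353.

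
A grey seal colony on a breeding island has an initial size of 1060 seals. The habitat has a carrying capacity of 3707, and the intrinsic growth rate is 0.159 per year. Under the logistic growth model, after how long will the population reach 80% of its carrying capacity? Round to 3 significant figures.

14.5 years

A = (K − N₀)/N₀ = (3707 − 1060)/1060 = 2.4972.
Solve 3707/(1 + 2.4972·e^(−0.159t)) = 2965.6: 1 + 2.4972·e^(−0.159t) = 1.25, so e^(−0.159t) = 0.100113.
−0.159·t = ln(0.100113) = -2.3015, so t = 2.3015/0.159 = 14.475.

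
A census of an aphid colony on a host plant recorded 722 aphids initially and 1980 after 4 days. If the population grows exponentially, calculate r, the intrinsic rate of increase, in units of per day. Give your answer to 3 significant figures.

0.252 per day

From N(t) = N₀·e^(rt): e^(r·4) = 1980/722 = 2.7424.
r·4 = ln(2.7424) = 1.0088, so r = 1.0088/4 = 0.25221.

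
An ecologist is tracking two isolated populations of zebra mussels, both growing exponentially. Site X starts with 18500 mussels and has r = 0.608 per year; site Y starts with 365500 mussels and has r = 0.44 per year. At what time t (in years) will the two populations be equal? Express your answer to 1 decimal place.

Set 18500·e^(0.608t) = 365500·e^(0.44t).
e^((0.608 − 0.44)t) = 365500/18500 → e^(0.168·t) = 19.757.
0.168·t = ln(19.757) = 2.9835, so t = 2.9835/0.168 = 17.759.

17.8 years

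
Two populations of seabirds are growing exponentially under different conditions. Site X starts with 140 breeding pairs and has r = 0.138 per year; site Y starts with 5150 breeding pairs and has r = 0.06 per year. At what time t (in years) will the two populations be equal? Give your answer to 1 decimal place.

Set 140·e^(0.138t) = 5150·e^(0.06t).
e^((0.138 − 0.06)t) = 5150/140 → e^(0.078·t) = 36.786.
0.078·t = ln(36.786) = 3.6051, so t = 3.6051/0.078 = 46.219.

46.2 years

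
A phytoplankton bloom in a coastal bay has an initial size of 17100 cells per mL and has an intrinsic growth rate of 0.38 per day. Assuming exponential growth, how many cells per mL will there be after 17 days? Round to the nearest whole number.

10927944 cells per mL

N(t) = N₀·e^(rt) = 17100 × e^(0.38×17) = 17100 × e^6.46.
e^6.46 ≈ 639.06, so N ≈ 17100 × 639.06 = 1.092794×10^7.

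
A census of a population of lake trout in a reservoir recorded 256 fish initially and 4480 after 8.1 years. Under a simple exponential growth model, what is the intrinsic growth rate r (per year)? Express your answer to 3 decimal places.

0.353 per year

From N(t) = N₀·e^(rt): e^(r·8.1) = 4480/256 = 17.5.
r·8.1 = ln(17.5) = 2.8622, so r = 2.8622/8.1 = 0.35336.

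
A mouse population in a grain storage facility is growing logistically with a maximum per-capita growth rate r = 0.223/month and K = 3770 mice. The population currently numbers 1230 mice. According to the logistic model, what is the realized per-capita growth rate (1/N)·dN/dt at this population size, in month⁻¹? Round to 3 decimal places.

0.150 per month

(1/N)·dN/dt = r(1 − N/K) = 0.223 × (1 − 1230/3770).
= 0.223 × 0.67374 = 0.15024.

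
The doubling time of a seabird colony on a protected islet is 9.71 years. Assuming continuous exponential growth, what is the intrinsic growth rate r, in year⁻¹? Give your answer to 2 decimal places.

0.07 per year

r = ln(2)/t_d = 0.6931/9.71 = 0.071385.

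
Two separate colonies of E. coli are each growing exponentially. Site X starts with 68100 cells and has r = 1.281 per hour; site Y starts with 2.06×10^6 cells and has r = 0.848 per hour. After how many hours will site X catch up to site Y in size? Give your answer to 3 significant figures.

Set 68100·e^(1.281t) = 2.06×10^6·e^(0.848t).
e^((1.281 − 0.848)t) = 2.06×10^6/68100 → e^(0.433·t) = 30.25.
0.433·t = ln(30.25) = 3.4095, so t = 3.4095/0.433 = 7.8741.

7.87 hours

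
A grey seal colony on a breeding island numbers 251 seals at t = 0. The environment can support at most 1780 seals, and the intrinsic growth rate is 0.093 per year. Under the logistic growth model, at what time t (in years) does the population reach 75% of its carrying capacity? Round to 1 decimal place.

A = (K − N₀)/N₀ = (1780 − 251)/251 = 6.0916.
Solve 1780/(1 + 6.0916·e^(−0.093t)) = 1335: 1 + 6.0916·e^(−0.093t) = 1.3333, so e^(−0.093t) = 0.0547199.
−0.093·t = ln(0.0547199) = -2.9055, so t = 2.9055/0.093 = 31.242.

31.2 years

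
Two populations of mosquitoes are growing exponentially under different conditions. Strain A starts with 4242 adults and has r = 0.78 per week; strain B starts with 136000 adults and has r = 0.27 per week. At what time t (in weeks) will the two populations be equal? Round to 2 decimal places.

6.80 weeks

Set 4242·e^(0.78t) = 136000·e^(0.27t).
e^((0.78 − 0.27)t) = 136000/4242 → e^(0.51·t) = 32.06.
0.51·t = ln(32.06) = 3.4676, so t = 3.4676/0.51 = 6.7993.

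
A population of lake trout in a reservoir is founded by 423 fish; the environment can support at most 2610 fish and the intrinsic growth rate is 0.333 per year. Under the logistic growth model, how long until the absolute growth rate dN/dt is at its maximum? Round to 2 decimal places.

4.93 years

Logistic growth is fastest at N = K/2 = 1305.
A = (K − N₀)/N₀ = 5.1702. Set K/(1 + A·e^(−rt)) = K/2 → A·e^(−rt) = 1.
e^(−0.333t) = 1/5.1702 = 0.193416, so t = ln(5.1702)/0.333 = 1.6429/0.333 = 4.9337.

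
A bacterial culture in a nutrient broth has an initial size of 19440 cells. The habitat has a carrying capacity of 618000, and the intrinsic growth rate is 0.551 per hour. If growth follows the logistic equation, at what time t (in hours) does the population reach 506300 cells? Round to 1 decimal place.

A = (K − N₀)/N₀ = (618000 − 19440)/19440 = 30.79.
Solve 618000/(1 + 30.79·e^(−0.551t)) = 506300: 1 + 30.79·e^(−0.551t) = 1.2206, so e^(−0.551t) = 0.00716529.
−0.551·t = ln(0.00716529) = -4.9385, so t = 4.9385/0.551 = 8.9628.

9.0 hours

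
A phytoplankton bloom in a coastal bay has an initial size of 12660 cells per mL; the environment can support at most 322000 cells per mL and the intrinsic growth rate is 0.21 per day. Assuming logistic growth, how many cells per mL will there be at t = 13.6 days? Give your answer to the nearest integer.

133891 cells per mL

A = (K − N₀)/N₀ = (322000 − 12660)/12660 = 24.434.
N(t) = K/(1 + A·e^(−rt)) = 322000/(1 + 24.434×e^(−0.21×13.6)).
e^(−2.856) = 0.057498; denominator = 1 + 24.434×0.057498 = 2.4049.
N = 322000/2.4049 = 133891.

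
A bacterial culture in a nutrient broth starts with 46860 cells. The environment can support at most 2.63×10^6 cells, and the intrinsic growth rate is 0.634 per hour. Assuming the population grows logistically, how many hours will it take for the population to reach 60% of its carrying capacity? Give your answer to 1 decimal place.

7.0 hours

A = (K − N₀)/N₀ = (2.63×10^6 − 46860)/46860 = 55.125.
Solve 2.63×10^6/(1 + 55.125·e^(−0.634t)) = 1.578×10^6: 1 + 55.125·e^(−0.634t) = 1.6667, so e^(−0.634t) = 0.0120938.
−0.634·t = ln(0.0120938) = -4.4151, so t = 4.4151/0.634 = 6.9638.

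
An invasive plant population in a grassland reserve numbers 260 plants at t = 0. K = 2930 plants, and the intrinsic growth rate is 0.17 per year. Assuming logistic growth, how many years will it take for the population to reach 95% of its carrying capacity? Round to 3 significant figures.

31.0 years

A = (K − N₀)/N₀ = (2930 − 260)/260 = 10.269.
Solve 2930/(1 + 10.269·e^(−0.17t)) = 2783.5: 1 + 10.269·e^(−0.17t) = 1.0526, so e^(−0.17t) = 0.00512517.
−0.17·t = ln(0.00512517) = -5.2736, so t = 5.2736/0.17 = 31.021.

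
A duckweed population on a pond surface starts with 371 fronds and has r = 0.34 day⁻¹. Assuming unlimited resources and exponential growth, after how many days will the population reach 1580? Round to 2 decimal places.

4.26 days

Set N₀·e^(rt) = 1580: e^(0.34·t) = 1580/371 = 4.2588.
0.34·t = ln(4.2588) = 1.449, so t = 1.449/0.34 = 4.2617.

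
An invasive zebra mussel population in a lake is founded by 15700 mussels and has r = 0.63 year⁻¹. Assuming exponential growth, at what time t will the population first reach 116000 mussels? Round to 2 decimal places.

3.17 years

Set N₀·e^(rt) = 116000: e^(0.63·t) = 116000/15700 = 7.3885.
0.63·t = ln(7.3885) = 1.9999, so t = 1.9999/0.63 = 3.1745.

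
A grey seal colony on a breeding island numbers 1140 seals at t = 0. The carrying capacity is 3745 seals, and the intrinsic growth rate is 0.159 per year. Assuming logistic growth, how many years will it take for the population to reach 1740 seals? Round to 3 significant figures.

A = (K − N₀)/N₀ = (3745 − 1140)/1140 = 2.2851.
Solve 3745/(1 + 2.2851·e^(−0.159t)) = 1740: 1 + 2.2851·e^(−0.159t) = 2.1523, so e^(−0.159t) = 0.504269.
−0.159·t = ln(0.504269) = -0.68465, so t = 0.68465/0.159 = 4.3059.

4.31 years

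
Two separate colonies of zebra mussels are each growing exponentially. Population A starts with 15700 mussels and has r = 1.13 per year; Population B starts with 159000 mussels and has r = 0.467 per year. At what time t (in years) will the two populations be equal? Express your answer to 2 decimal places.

3.49 years

Set 15700·e^(1.13t) = 159000·e^(0.467t).
e^((1.13 − 0.467)t) = 159000/15700 → e^(0.663·t) = 10.127.
0.663·t = ln(10.127) = 2.3152, so t = 2.3152/0.663 = 3.4921.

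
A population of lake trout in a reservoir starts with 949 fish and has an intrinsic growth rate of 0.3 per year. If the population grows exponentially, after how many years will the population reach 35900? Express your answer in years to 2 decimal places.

Set N₀·e^(rt) = 35900: e^(0.3·t) = 35900/949 = 37.829.
0.3·t = ln(37.829) = 3.6331, so t = 3.6331/0.3 = 12.11.

12.11 years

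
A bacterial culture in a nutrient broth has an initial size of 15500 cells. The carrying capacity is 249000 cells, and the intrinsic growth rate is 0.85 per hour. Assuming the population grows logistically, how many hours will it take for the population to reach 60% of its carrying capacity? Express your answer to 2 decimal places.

A = (K − N₀)/N₀ = (249000 − 15500)/15500 = 15.065.
Solve 249000/(1 + 15.065·e^(−0.85t)) = 149400: 1 + 15.065·e^(−0.85t) = 1.6667, so e^(−0.85t) = 0.0442541.
−0.85·t = ln(0.0442541) = -3.1178, so t = 3.1178/0.85 = 3.668.

3.67 hours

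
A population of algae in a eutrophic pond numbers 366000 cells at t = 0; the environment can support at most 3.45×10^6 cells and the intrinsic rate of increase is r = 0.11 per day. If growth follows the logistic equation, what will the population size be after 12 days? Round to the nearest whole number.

1061230 cells

A = (K − N₀)/N₀ = (3.45×10^6 − 366000)/366000 = 8.4262.
N(t) = K/(1 + A·e^(−rt)) = 3.45×10^6/(1 + 8.4262×e^(−0.11×12)).
e^(−1.32) = 0.26714; denominator = 1 + 8.4262×0.26714 = 3.2509.
N = 3.45×10^6/3.2509 = 1.06123×10^6.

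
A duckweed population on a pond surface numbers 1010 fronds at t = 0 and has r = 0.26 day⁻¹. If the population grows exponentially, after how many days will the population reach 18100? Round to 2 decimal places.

11.10 days

Set N₀·e^(rt) = 18100: e^(0.26·t) = 18100/1010 = 17.921.
0.26·t = ln(17.921) = 2.886, so t = 2.886/0.26 = 11.1.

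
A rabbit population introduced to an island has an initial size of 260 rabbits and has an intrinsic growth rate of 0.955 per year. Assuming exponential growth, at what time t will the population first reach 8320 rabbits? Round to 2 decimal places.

3.63 years

Set N₀·e^(rt) = 8320: e^(0.955·t) = 8320/260 = 32.
0.955·t = ln(32) = 3.4657, so t = 3.4657/0.955 = 3.629.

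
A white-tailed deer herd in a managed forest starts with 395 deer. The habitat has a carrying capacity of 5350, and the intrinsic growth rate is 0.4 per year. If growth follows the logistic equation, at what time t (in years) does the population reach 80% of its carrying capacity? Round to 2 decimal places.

9.79 years

A = (K − N₀)/N₀ = (5350 − 395)/395 = 12.544.
Solve 5350/(1 + 12.544·e^(−0.4t)) = 4280: 1 + 12.544·e^(−0.4t) = 1.25, so e^(−0.4t) = 0.0199294.
−0.4·t = ln(0.0199294) = -3.9156, so t = 3.9156/0.4 = 9.7889.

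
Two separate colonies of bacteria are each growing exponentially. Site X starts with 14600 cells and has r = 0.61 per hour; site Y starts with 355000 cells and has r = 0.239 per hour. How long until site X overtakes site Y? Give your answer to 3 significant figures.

8.60 hours

Set 14600·e^(0.61t) = 355000·e^(0.239t).
e^((0.61 − 0.239)t) = 355000/14600 → e^(0.371·t) = 24.315.
0.371·t = ln(24.315) = 3.1911, so t = 3.1911/0.371 = 8.6013.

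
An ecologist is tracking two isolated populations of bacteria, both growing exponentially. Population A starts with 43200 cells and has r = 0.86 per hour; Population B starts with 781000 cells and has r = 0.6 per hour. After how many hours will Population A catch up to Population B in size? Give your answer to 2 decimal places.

11.13 hours

Set 43200·e^(0.86t) = 781000·e^(0.6t).
e^((0.86 − 0.6)t) = 781000/43200 → e^(0.26·t) = 18.079.
0.26·t = ln(18.079) = 2.8947, so t = 2.8947/0.26 = 11.134.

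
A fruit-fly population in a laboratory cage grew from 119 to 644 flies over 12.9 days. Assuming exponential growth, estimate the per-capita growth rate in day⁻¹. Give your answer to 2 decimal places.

0.13 per day

From N(t) = N₀·e^(rt): e^(r·12.9) = 644/119 = 5.4118.
r·12.9 = ln(5.4118) = 1.6886, so r = 1.6886/12.9 = 0.1309.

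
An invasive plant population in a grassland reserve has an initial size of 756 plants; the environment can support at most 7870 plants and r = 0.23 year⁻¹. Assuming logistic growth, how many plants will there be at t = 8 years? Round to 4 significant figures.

3155 plants

A = (K − N₀)/N₀ = (7870 − 756)/756 = 9.4101.
N(t) = K/(1 + A·e^(−rt)) = 7870/(1 + 9.4101×e^(−0.23×8)).
e^(−1.84) = 0.15882; denominator = 1 + 9.4101×0.15882 = 2.4945.
N = 7870/2.4945 = 3154.97.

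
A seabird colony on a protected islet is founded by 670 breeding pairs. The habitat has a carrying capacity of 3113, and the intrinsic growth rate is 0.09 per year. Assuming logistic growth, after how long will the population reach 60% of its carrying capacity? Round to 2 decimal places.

A = (K − N₀)/N₀ = (3113 − 670)/670 = 3.6463.
Solve 3113/(1 + 3.6463·e^(−0.09t)) = 1867.8: 1 + 3.6463·e^(−0.09t) = 1.6667, so e^(−0.09t) = 0.182835.
−0.09·t = ln(0.182835) = -1.6992, so t = 1.6992/0.09 = 18.88.

18.88 years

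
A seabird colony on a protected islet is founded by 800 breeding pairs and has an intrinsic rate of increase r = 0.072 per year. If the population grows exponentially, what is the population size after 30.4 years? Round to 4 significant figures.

7140 breeding pairs

N(t) = N₀·e^(rt) = 800 × e^(0.072×30.4) = 800 × e^2.189.
e^2.189 ≈ 8.9245, so N ≈ 800 × 8.9245 = 7139.6.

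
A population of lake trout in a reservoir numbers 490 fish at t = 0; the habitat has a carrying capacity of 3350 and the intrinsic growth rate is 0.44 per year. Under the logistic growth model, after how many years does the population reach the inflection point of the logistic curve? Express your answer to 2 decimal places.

Logistic growth is fastest at N = K/2 = 1675.
A = (K − N₀)/N₀ = 5.8367. Set K/(1 + A·e^(−rt)) = K/2 → A·e^(−rt) = 1.
e^(−0.44t) = 1/5.8367 = 0.171329, so t = ln(5.8367)/0.44 = 1.7642/0.44 = 4.0095.

4.01 years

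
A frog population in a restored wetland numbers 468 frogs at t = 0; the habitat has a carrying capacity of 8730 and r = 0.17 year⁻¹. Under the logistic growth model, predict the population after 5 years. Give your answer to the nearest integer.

A = (K − N₀)/N₀ = (8730 − 468)/468 = 17.654.
N(t) = K/(1 + A·e^(−rt)) = 8730/(1 + 17.654×e^(−0.17×5)).
e^(−0.85) = 0.42741; denominator = 1 + 17.654×0.42741 = 8.5455.
N = 8730/8.5455 = 1021.59.

1022 frogs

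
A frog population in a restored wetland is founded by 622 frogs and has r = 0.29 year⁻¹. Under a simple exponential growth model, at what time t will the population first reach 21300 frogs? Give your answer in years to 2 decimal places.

12.18 years

Set N₀·e^(rt) = 21300: e^(0.29·t) = 21300/622 = 34.244.
0.29·t = ln(34.244) = 3.5335, so t = 3.5335/0.29 = 12.185.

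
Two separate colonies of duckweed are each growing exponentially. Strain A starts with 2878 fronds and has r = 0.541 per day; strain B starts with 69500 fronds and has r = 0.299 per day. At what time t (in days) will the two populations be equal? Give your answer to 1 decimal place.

Set 2878·e^(0.541t) = 69500·e^(0.299t).
e^((0.541 − 0.299)t) = 69500/2878 → e^(0.242·t) = 24.149.
0.242·t = ln(24.149) = 3.1842, so t = 3.1842/0.242 = 13.158.

13.2 days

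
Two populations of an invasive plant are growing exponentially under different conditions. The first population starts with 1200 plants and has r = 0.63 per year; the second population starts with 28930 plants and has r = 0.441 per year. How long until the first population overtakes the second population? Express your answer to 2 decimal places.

16.84 years

Set 1200·e^(0.63t) = 28930·e^(0.441t).
e^((0.63 − 0.441)t) = 28930/1200 → e^(0.189·t) = 24.108.
0.189·t = ln(24.108) = 3.1826, so t = 3.1826/0.189 = 16.839.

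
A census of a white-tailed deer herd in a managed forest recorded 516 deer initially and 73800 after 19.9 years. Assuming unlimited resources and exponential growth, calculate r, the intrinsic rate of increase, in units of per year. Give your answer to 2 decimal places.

From N(t) = N₀·e^(rt): e^(r·19.9) = 73800/516 = 143.02.
r·19.9 = ln(143.02) = 4.963, so r = 4.963/19.9 = 0.2494.

0.25 per year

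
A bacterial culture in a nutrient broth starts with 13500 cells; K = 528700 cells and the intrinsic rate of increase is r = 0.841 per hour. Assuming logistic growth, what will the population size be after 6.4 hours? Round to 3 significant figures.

A = (K − N₀)/N₀ = (528700 − 13500)/13500 = 38.163.
N(t) = K/(1 + A·e^(−rt)) = 528700/(1 + 38.163×e^(−0.841×6.4)).
e^(−5.382) = 0.0045968; denominator = 1 + 38.163×0.0045968 = 1.1754.
N = 528700/1.1754 = 449794.

450000 cells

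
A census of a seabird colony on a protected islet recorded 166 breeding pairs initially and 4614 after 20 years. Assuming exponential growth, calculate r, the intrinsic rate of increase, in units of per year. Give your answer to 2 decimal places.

0.17 per year

From N(t) = N₀·e^(rt): e^(r·20) = 4614/166 = 27.795.
r·20 = ln(27.795) = 3.3249, so r = 3.3249/20 = 0.16624.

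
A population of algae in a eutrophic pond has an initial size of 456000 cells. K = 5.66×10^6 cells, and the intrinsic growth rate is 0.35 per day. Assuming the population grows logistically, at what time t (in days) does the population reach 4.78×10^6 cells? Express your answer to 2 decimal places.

A = (K − N₀)/N₀ = (5.66×10^6 − 456000)/456000 = 11.412.
Solve 5.66×10^6/(1 + 11.412·e^(−0.35t)) = 4.78×10^6: 1 + 11.412·e^(−0.35t) = 1.1841, so e^(−0.35t) = 0.0161318.
−0.35·t = ln(0.0161318) = -4.127, so t = 4.127/0.35 = 11.791.

11.79 days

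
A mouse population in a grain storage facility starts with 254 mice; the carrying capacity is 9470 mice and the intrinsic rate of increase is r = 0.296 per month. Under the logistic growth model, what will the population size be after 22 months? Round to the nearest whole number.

8986 mice

A = (K − N₀)/N₀ = (9470 − 254)/254 = 36.283.
N(t) = K/(1 + A·e^(−rt)) = 9470/(1 + 36.283×e^(−0.296×22)).
e^(−6.512) = 0.0014855; denominator = 1 + 36.283×0.0014855 = 1.0539.
N = 9470/1.0539 = 8985.68.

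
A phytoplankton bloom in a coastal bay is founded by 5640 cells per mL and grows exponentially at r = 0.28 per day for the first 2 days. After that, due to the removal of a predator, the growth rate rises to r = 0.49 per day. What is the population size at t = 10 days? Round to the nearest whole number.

497644 cells per mL

Phase 1: N(2) = 5640·e^(0.28×2) = 5640·e^0.56 = 9873.79.
Phase 2 runs for 10 − 2 = 8 days at r = 0.49.
N(10) = 9873.79·e^(0.49×8) = 9873.79·e^3.92 = 497644.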